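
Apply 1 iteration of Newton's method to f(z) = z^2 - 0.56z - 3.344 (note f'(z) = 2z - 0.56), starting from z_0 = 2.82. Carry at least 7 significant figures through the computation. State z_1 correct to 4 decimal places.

Newton update: z ← z − f(z)/f'(z).
z_0 = 2.820000: f = 3.029200, f' = 5.080000 → z_1 = 2.820000 - (3.029200)/(5.080000) = 2.223701

2.2237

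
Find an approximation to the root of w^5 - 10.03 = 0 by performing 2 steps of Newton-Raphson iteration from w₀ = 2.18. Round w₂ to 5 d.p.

1.64402

Newton update: w ← w − f(w)/f'(w).
f'(w) = 5w⁴
w_0 = 2.180000: f = 39.205967, f' = 112.926529 → w_1 = 2.180000 - (39.205967)/(112.926529) = 1.832819
w_1 = 1.832819: f = 10.652244, f' = 56.421956 → w_2 = 1.832819 - (10.652244)/(56.421956) = 1.644023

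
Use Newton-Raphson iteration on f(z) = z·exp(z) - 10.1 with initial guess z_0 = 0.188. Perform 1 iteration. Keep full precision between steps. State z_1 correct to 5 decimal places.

f'(z) = (z + 1)·exp(z)
z_0 = 0.188000: f = -9.873115, f' = 1.433718 → z_1 = 0.188000 - (-9.873115)/(1.433718) = 7.074371

7.07437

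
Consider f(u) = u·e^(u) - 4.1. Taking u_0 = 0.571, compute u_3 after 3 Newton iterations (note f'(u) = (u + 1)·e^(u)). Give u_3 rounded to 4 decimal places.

1.2260

u_0 = 0.571000: f = -3.089309, f' = 2.780727 → u_1 = 0.571000 - (-3.089309)/(2.780727) = 1.681972
u_1 = 1.681972: f = 4.942527, f' = 14.418674 → u_2 = 1.681972 - (4.942527)/(14.418674) = 1.339185
u_2 = 1.339185: f = 1.010242, f' = 8.926176 → u_3 = 1.339185 - (1.010242)/(8.926176) = 1.226008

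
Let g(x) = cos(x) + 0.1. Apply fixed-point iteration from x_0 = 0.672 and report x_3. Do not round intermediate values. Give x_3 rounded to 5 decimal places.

x_1 = g(0.672000) = 0.882578
x_2 = g(0.882578) = 0.735162
x_3 = g(0.735162) = 0.841722

0.84172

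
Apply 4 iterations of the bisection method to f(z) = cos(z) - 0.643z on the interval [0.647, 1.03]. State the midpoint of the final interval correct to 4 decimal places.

0.9223

f(0.647000) = 0.381875, f(1.030000) = -0.147471 (opposite signs)
step 1: m = 0.838500, f(m) = 0.129424 > 0 → root in [0.838500, 1.030000]
step 2: m = 0.934250, f(m) = -0.006301 < 0 → root in [0.838500, 0.934250]
step 3: m = 0.886375, f(m) = 0.062286 > 0 → root in [0.886375, 0.934250]
step 4: m = 0.910313, f(m) = 0.028168 > 0 → root in [0.910313, 0.934250]
Midpoint of [0.910313, 0.934250] = 0.922281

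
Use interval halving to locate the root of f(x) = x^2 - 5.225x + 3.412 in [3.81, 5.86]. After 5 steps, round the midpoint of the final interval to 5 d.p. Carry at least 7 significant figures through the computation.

f(3.810000) = -1.979150, f(5.860000) = 7.133100 (opposite signs)
step 1: m = 4.835000, f(m) = 1.526350 > 0 → root in [3.810000, 4.835000]
step 2: m = 4.322500, f(m) = -0.489056 < 0 → root in [4.322500, 4.835000]
step 3: m = 4.578750, f(m) = 0.452983 > 0 → root in [4.322500, 4.578750]
step 4: m = 4.450625, f(m) = -0.034453 < 0 → root in [4.450625, 4.578750]
step 5: m = 4.514687, f(m) = 0.205161 > 0 → root in [4.450625, 4.514687]
Midpoint of [4.450625, 4.514687] = 4.482656

4.48266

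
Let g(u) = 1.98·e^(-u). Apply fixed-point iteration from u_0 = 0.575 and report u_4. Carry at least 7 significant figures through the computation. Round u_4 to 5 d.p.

0.70417

u_1 = g(0.575000) = 1.114156
u_2 = g(1.114156) = 0.649821
u_3 = g(0.649821) = 1.033836
u_4 = g(1.033836) = 0.704167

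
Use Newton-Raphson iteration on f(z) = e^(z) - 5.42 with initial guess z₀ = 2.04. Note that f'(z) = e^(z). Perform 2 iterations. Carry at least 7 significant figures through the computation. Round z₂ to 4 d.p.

Newton update: z ← z − f(z)/f'(z).
z_0 = 2.040000: f = 2.270609, f' = 7.690609 → z_1 = 2.040000 - (2.270609)/(7.690609) = 1.744756
z_1 = 1.744756: f = 0.304502, f' = 5.724502 → z_2 = 1.744756 - (0.304502)/(5.724502) = 1.691563

1.6916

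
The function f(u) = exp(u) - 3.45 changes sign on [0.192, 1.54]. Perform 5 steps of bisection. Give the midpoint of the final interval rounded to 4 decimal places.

1.2241

f(0.192000) = -2.238329, f(1.540000) = 1.214590 (opposite signs)
step 1: m = 0.866000, f(m) = -1.072618 < 0 → root in [0.866000, 1.540000]
step 2: m = 1.203000, f(m) = -0.119908 < 0 → root in [1.203000, 1.540000]
step 3: m = 1.371500, f(m) = 0.491258 > 0 → root in [1.203000, 1.371500]
step 4: m = 1.287250, f(m) = 0.172810 > 0 → root in [1.203000, 1.287250]
step 5: m = 1.245125, f(m) = 0.023369 > 0 → root in [1.203000, 1.245125]
Midpoint of [1.203000, 1.245125] = 1.224063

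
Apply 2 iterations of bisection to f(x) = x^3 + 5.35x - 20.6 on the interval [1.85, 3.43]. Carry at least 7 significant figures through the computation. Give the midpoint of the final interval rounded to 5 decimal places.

2.04750

f(1.850000) = -4.370875, f(3.430000) = 38.104107 (opposite signs)
step 1: m = 2.640000, f(m) = 11.923744 > 0 → root in [1.850000, 2.640000]
step 2: m = 2.245000, f(m) = 2.725606 > 0 → root in [1.850000, 2.245000]
Midpoint of [1.850000, 2.245000] = 2.047500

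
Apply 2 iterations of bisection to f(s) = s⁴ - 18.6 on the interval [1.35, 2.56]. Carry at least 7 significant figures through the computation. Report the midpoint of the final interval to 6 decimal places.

2.106250

f(1.350000) = -15.278494, f(2.560000) = 24.349673 (opposite signs)
step 1: m = 1.955000, f(m) = -3.992125 < 0 → root in [1.955000, 2.560000]
step 2: m = 2.257500, f(m) = 7.372337 > 0 → root in [1.955000, 2.257500]
Midpoint of [1.955000, 2.257500] = 2.106250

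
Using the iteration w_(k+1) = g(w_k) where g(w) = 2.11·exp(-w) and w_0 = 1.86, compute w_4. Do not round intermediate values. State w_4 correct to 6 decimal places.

w_1 = g(1.860000) = 0.328469
w_2 = g(0.328469) = 1.519253
w_3 = g(1.519253) = 0.461827
w_4 = g(0.461827) = 1.329577

1.329577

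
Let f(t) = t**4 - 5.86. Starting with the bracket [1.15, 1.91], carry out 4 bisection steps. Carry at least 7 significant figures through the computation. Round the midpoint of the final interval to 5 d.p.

f(1.150000) = -4.110994, f(1.910000) = 7.448634 (opposite signs)
step 1: m = 1.530000, f(m) = -0.380187 < 0 → root in [1.530000, 1.910000]
step 2: m = 1.720000, f(m) = 2.892131 > 0 → root in [1.530000, 1.720000]
step 3: m = 1.625000, f(m) = 1.112900 > 0 → root in [1.530000, 1.625000]
step 4: m = 1.577500, f(m) = 0.332663 > 0 → root in [1.530000, 1.577500]
Midpoint of [1.530000, 1.577500] = 1.553750

1.55375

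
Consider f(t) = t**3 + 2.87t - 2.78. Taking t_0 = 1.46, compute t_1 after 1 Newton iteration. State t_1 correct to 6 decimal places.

0.971880

Newton update: t ← t − f(t)/f'(t).
f'(t) = 3t**2 + 2.87
t_0 = 1.460000: f = 4.522336, f' = 9.264800 → t_1 = 1.460000 - (4.522336)/(9.264800) = 0.971880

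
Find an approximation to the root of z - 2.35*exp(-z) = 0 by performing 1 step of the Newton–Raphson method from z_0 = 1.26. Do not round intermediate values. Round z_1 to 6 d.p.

f'(z) = 1 + 2.35*exp(-z)
z_0 = 1.260000: f = 0.593413, f' = 1.666587 → z_1 = 1.260000 - (0.593413)/(1.666587) = 0.903935

0.903935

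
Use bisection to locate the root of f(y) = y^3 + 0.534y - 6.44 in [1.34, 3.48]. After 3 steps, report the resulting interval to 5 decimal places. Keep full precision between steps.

[1.60750, 1.87500]

f(1.340000) = -3.318336, f(3.480000) = 37.562512 (opposite signs)
step 1: m = 2.410000, f(m) = 8.844461 > 0 → root in [1.340000, 2.410000]
step 2: m = 1.875000, f(m) = 1.153047 > 0 → root in [1.340000, 1.875000]
step 3: m = 1.607500, f(m) = -1.427725 < 0 → root in [1.607500, 1.875000]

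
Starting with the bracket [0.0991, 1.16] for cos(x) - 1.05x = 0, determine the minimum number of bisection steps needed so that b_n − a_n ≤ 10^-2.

7

Initial width b − a = 1.16 − 0.0991 = 1.060900.
After n steps the width is (b−a)/2^n; need (b−a)/2^n ≤ 10^-2.
So n ≥ log₂(1.060900/10^-2) = log₂(106.0900) ≈ 6.7291.
Hence n = 7.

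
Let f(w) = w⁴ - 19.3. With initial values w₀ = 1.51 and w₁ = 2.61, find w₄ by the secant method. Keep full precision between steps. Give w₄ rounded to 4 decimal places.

2.1073

f(w_0) = -14.101144, f(w_1) = 27.104706
w_2 = 2.610000 - (27.104706)·(2.610000 - 1.510000)/(27.104706 - (-14.101144)) = 1.886433; f(w_2) = -6.636146
w_3 = 1.886433 - (-6.636146)·(1.886433 - 2.610000)/(-6.636146 - (27.104706)) = 2.028744; f(w_3) = -2.360160
w_4 = 2.028744 - (-2.360160)·(2.028744 - 1.886433)/(-2.360160 - (-6.636146)) = 2.107294; f(w_4) = 0.419706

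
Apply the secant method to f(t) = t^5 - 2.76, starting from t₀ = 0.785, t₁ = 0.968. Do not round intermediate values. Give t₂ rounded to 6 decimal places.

1.601432

f(t_0) = -2.461909, f(t_1) = -1.910082
t_2 = 0.968000 - (-1.910082)·(0.968000 - 0.785000)/(-1.910082 - (-2.461909)) = 1.601432; f(t_2) = 7.772783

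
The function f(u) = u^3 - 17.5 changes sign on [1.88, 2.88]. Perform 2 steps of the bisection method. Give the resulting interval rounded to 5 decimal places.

f(1.880000) = -10.855328, f(2.880000) = 6.387872 (opposite signs)
step 1: m = 2.380000, f(m) = -4.018728 < 0 → root in [2.380000, 2.880000]
step 2: m = 2.630000, f(m) = 0.691447 > 0 → root in [2.380000, 2.630000]

[2.38000, 2.63000]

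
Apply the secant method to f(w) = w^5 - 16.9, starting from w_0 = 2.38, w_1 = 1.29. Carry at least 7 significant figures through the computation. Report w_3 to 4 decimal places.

f(w_0) = 59.463317, f(w_1) = -13.327695
w_2 = 1.290000 - (-13.327695)·(1.290000 - 2.380000)/(-13.327695 - (59.463317)) = 1.489574; f(w_2) = -9.566517
w_3 = 1.489574 - (-9.566517)·(1.489574 - 1.290000)/(-9.566517 - (-13.327695)) = 1.997188; f(w_3) = 14.875679

1.9972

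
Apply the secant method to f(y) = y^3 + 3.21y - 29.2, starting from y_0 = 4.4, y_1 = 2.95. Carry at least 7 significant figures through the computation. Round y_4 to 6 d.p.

2.733666

Secant update: y_(k+1) = y_k − f(y_k)·(y_k − y_(k-1))/(f(y_k) − f(y_(k-1))).
f(y_0) = 70.108000, f(y_1) = 5.941875
y_2 = 2.950000 - (5.941875)·(2.950000 - 4.400000)/(5.941875 - (70.108000)) = 2.815728; f(y_2) = 2.162489
y_3 = 2.815728 - (2.162489)·(2.815728 - 2.950000)/(2.162489 - (5.941875)) = 2.738900; f(y_3) = 0.137931
y_4 = 2.738900 - (0.137931)·(2.738900 - 2.815728)/(0.137931 - (2.162489)) = 2.733666; f(y_4) = 0.003560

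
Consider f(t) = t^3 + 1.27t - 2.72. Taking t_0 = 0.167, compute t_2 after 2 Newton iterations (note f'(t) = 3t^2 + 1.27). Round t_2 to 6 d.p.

t_0 = 0.167000: f = -2.503253, f' = 1.353667 → t_1 = 0.167000 - (-2.503253)/(1.353667) = 2.016238
t_1 = 2.016238: f = 8.037065, f' = 13.465648 → t_2 = 2.016238 - (8.037065)/(13.465648) = 1.419381

1.419381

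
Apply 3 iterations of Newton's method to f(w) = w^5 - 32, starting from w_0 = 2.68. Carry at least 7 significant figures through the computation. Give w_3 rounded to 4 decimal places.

f'(w) = 5w^4
w_0 = 2.680000: f = 106.252811, f' = 257.934349 → w_1 = 2.680000 - (106.252811)/(257.934349) = 2.268063
w_1 = 2.268063: f = 28.017122, f' = 132.309228 → w_2 = 2.268063 - (28.017122)/(132.309228) = 2.056308
w_2 = 2.056308: f = 4.765504, f' = 89.396894 → w_3 = 2.056308 - (4.765504)/(89.396894) = 2.003000

2.0030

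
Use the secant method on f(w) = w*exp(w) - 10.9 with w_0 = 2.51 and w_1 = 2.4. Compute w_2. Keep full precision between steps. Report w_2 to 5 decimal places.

f(w_0) = 19.985374, f(w_1) = 15.555623
w_2 = 2.400000 - (15.555623)·(2.400000 - 2.510000)/(15.555623 - (19.985374)) = 2.013721; f(w_2) = 4.185073

2.01372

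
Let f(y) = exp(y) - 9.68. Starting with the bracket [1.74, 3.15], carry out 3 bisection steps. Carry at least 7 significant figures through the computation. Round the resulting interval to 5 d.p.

[2.26875, 2.44500]

f(1.740000) = -3.982657, f(3.150000) = 13.656065 (opposite signs)
step 1: m = 2.445000, f(m) = 1.850550 > 0 → root in [1.740000, 2.445000]
step 2: m = 2.092500, f(m) = -1.574847 < 0 → root in [2.092500, 2.445000]
step 3: m = 2.268750, f(m) = -0.012691 < 0 → root in [2.268750, 2.445000]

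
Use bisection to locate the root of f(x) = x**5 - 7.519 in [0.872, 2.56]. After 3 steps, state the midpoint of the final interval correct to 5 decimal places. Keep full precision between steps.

f(0.872000) = -7.014824, f(2.560000) = 102.432163 (opposite signs)
step 1: m = 1.716000, f(m) = 7.360434 > 0 → root in [0.872000, 1.716000]
step 2: m = 1.294000, f(m) = -3.890966 < 0 → root in [1.294000, 1.716000]
step 3: m = 1.505000, f(m) = 0.202159 > 0 → root in [1.294000, 1.505000]
Midpoint of [1.294000, 1.505000] = 1.399500

1.39950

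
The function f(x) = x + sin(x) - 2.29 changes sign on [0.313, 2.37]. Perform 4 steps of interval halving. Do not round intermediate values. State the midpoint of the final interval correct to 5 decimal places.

1.27722

f(0.313000) = -1.669086, f(2.370000) = 0.777278 (opposite signs)
step 1: m = 1.341500, f(m) = 0.025327 > 0 → root in [0.313000, 1.341500]
step 2: m = 0.827250, f(m) = -0.726677 < 0 → root in [0.827250, 1.341500]
step 3: m = 1.084375, f(m) = -0.321614 < 0 → root in [1.084375, 1.341500]
step 4: m = 1.212938, f(m) = -0.140414 < 0 → root in [1.212938, 1.341500]
Midpoint of [1.212938, 1.341500] = 1.277219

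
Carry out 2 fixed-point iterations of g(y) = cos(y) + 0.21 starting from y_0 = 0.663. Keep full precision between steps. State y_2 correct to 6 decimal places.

y_1 = g(0.663000) = 0.998149
y_2 = g(0.998149) = 0.751859

0.751859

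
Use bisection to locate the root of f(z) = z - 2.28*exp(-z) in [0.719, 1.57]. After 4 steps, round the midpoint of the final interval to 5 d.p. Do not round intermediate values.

f(0.719000) = -0.391905, f(1.570000) = 1.095657 (opposite signs)
step 1: m = 1.144500, f(m) = 0.418587 > 0 → root in [0.719000, 1.144500]
step 2: m = 0.931750, f(m) = 0.033740 > 0 → root in [0.719000, 0.931750]
step 3: m = 0.825375, f(m) = -0.173426 < 0 → root in [0.825375, 0.931750]
step 4: m = 0.878563, f(m) = -0.068503 < 0 → root in [0.878563, 0.931750]
Midpoint of [0.878563, 0.931750] = 0.905156

0.90516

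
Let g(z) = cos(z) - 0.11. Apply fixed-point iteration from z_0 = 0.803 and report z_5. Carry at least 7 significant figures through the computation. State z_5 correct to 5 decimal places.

0.65960

z_1 = g(0.803000) = 0.584552
z_2 = g(0.584552) = 0.723960
z_3 = g(0.723960) = 0.639189
z_4 = g(0.639189) = 0.692580
z_5 = g(0.692580) = 0.659601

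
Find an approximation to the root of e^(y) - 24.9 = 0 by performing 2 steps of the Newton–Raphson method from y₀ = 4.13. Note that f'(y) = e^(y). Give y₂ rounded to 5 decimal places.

Newton update: y ← y − f(y)/f'(y).
y_0 = 4.130000: f = 37.277923, f' = 62.177923 → y_1 = 4.130000 - (37.277923)/(62.177923) = 3.530464
y_1 = 3.530464: f = 9.239794, f' = 34.139794 → y_2 = 3.530464 - (9.239794)/(34.139794) = 3.259818

3.25982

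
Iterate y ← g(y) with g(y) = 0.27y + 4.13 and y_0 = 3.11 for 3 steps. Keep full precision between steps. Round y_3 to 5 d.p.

5.60739

y_1 = g(3.110000) = 4.969700
y_2 = g(4.969700) = 5.471819
y_3 = g(5.471819) = 5.607391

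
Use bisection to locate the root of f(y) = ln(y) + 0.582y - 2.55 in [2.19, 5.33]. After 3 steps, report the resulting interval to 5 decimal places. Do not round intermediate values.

f(2.190000) = -0.491518, f(5.330000) = 2.225411 (opposite signs)
step 1: m = 3.760000, f(m) = 0.962739 > 0 → root in [2.190000, 3.760000]
step 2: m = 2.975000, f(m) = 0.271694 > 0 → root in [2.190000, 2.975000]
step 3: m = 2.582500, f(m) = -0.098227 < 0 → root in [2.582500, 2.975000]

[2.58250, 2.97500]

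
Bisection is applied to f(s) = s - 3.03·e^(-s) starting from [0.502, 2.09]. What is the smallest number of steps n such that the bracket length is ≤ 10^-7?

24

Initial width b − a = 2.09 − 0.502 = 1.588000.
After n steps the width is (b−a)/2^n; need (b−a)/2^n ≤ 10^-7.
So n ≥ log₂(1.588000/10^-7) = log₂(15880000.0000) ≈ 23.9207.
Hence n = 24.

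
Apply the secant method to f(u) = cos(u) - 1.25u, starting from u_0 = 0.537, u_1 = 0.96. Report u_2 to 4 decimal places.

f(u_0) = 0.187997, f(u_1) = -0.626480
u_2 = 0.960000 - (-0.626480)·(0.960000 - 0.537000)/(-0.626480 - (0.187997)) = 0.634637; f(u_2) = 0.011991

0.6346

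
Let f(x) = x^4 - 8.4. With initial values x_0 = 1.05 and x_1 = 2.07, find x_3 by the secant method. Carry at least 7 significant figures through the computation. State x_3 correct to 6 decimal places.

1.635877

f(x_0) = -7.184494, f(x_1) = 9.960368
x_2 = 2.070000 - (9.960368)·(2.070000 - 1.050000)/(9.960368 - (-7.184494)) = 1.477427; f(x_2) = -3.635420
x_3 = 1.477427 - (-3.635420)·(1.477427 - 2.070000)/(-3.635420 - (9.960368)) = 1.635877; f(x_3) = -1.238519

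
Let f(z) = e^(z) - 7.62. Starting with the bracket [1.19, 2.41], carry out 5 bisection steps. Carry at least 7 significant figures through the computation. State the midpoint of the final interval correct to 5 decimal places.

f(1.190000) = -4.332919, f(2.410000) = 3.513961 (opposite signs)
step 1: m = 1.800000, f(m) = -1.570353 < 0 → root in [1.800000, 2.410000]
step 2: m = 2.105000, f(m) = 0.587103 > 0 → root in [1.800000, 2.105000]
step 3: m = 1.952500, f(m) = -0.573719 < 0 → root in [1.952500, 2.105000]
step 4: m = 2.028750, f(m) = -0.015425 < 0 → root in [2.028750, 2.105000]
step 5: m = 2.066875, f(m) = 0.280097 > 0 → root in [2.028750, 2.066875]
Midpoint of [2.028750, 2.066875] = 2.047813

2.04781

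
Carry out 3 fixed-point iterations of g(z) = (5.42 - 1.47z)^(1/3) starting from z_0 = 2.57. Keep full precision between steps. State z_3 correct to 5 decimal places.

z_1 = g(2.570000) = 1.179777
z_2 = g(1.179777) = 1.544689
z_3 = g(1.544689) = 1.465790

1.46579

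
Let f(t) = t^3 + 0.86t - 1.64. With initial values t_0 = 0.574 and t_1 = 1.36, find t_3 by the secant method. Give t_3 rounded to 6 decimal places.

0.906655

f(t_0) = -0.957241, f(t_1) = 2.045056
t_2 = 1.360000 - (2.045056)·(1.360000 - 0.574000)/(2.045056 - (-0.957241)) = 0.824605; f(t_2) = -0.370130
t_3 = 0.824605 - (-0.370130)·(0.824605 - 1.360000)/(-0.370130 - (2.045056)) = 0.906655; f(t_3) = -0.114985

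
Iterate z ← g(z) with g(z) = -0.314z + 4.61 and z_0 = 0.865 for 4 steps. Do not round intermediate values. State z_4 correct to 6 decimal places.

3.482675

z_1 = g(0.865000) = 4.338390
z_2 = g(4.338390) = 3.247746
z_3 = g(3.247746) = 3.590208
z_4 = g(3.590208) = 3.482675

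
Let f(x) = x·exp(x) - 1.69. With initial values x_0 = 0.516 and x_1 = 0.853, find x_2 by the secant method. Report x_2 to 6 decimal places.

f(x_0) = -0.825539, f(x_1) = 0.311715
x_2 = 0.853000 - (0.311715)·(0.853000 - 0.516000)/(0.311715 - (-0.825539)) = 0.760630; f(x_2) = -0.062537

0.760630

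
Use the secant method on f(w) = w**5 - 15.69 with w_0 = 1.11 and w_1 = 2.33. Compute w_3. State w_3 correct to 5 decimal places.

1.53034

f(w_0) = -14.004942, f(w_1) = 52.981986
w_2 = 2.330000 - (52.981986)·(2.330000 - 1.110000)/(52.981986 - (-14.004942)) = 1.365065; f(w_2) = -10.950125
w_3 = 1.365065 - (-10.950125)·(1.365065 - 2.330000)/(-10.950125 - (52.981986)) = 1.530337; f(w_3) = -7.296658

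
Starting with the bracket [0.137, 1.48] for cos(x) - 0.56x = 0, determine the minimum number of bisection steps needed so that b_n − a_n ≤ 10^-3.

Initial width b − a = 1.48 − 0.137 = 1.343000.
After n steps the width is (b−a)/2^n; need (b−a)/2^n ≤ 10^-3.
So n ≥ log₂(1.343000/10^-3) = log₂(1343.0000) ≈ 10.3912.
Hence n = 11.

11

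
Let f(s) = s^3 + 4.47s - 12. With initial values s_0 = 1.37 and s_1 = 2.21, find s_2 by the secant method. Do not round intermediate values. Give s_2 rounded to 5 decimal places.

f(s_0) = -3.304747, f(s_1) = 8.672561
s_2 = 2.210000 - (8.672561)·(2.210000 - 1.370000)/(8.672561 - (-3.304747)) = 1.601771; f(s_2) = -0.730473

1.60177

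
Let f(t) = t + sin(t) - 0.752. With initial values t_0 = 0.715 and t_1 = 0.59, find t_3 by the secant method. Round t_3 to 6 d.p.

f(t_0) = 0.618617, f(t_1) = 0.394361
t_2 = 0.590000 - (0.394361)·(0.590000 - 0.715000)/(0.394361 - (0.618617)) = 0.370184; f(t_2) = -0.020029
t_3 = 0.370184 - (-0.020029)·(0.370184 - 0.590000)/(-0.020029 - (0.394361)) = 0.380809; f(t_3) = 0.000480

0.380809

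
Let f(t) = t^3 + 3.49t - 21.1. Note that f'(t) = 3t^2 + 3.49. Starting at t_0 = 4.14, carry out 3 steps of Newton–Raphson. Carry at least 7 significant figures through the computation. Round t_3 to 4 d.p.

2.3499

t_0 = 4.140000: f = 64.306544, f' = 54.908800 → t_1 = 4.140000 - (64.306544)/(54.908800) = 2.968848
t_1 = 2.968848: f = 15.428883, f' = 29.932178 → t_2 = 2.968848 - (15.428883)/(29.932178) = 2.453387
t_2 = 2.453387: f = 2.229515, f' = 21.547319 → t_3 = 2.453387 - (2.229515)/(21.547319) = 2.349916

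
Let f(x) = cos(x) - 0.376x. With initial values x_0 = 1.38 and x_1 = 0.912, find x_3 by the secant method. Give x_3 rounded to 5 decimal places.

f(x_0) = -0.329239, f(x_1) = 0.269254
x_2 = 0.912000 - (0.269254)·(0.912000 - 1.380000)/(0.269254 - (-0.329239)) = 1.122547; f(x_2) = 0.011311
x_3 = 1.122547 - (0.011311)·(1.122547 - 0.912000)/(0.011311 - (0.269254)) = 1.131780; f(x_3) = -0.000499

1.13178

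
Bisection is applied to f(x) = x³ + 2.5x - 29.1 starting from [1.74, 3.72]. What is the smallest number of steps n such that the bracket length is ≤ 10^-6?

21

Initial width b − a = 3.72 − 1.74 = 1.980000.
After n steps the width is (b−a)/2^n; need (b−a)/2^n ≤ 10^-6.
So n ≥ log₂(1.980000/10^-6) = log₂(1980000.0000) ≈ 20.9171.
Hence n = 21.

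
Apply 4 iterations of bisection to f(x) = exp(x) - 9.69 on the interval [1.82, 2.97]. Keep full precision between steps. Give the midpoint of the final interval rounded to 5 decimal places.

f(1.820000) = -3.518142, f(2.970000) = 9.801920 (opposite signs)
step 1: m = 2.395000, f(m) = 1.278198 > 0 → root in [1.820000, 2.395000]
step 2: m = 2.107500, f(m) = -1.462354 < 0 → root in [2.107500, 2.395000]
step 3: m = 2.251250, f(m) = -0.190397 < 0 → root in [2.251250, 2.395000]
step 4: m = 2.323125, f(m) = 0.517523 > 0 → root in [2.251250, 2.323125]
Midpoint of [2.251250, 2.323125] = 2.287187

2.28719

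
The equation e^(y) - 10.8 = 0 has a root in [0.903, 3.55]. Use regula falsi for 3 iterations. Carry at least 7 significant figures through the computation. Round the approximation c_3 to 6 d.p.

f(0.903000) = -8.333007, f(3.550000) = 24.013317
step 1: c = 1.584916, f(c) = -5.921119 < 0 → new bracket [1.584916, 3.550000]
step 2: c = 1.973615, f(c) = -3.603353 < 0 → new bracket [1.973615, 3.550000]
step 3: c = 2.179298, f(c) = -1.959903 < 0 → new bracket [2.179298, 3.550000]

2.179298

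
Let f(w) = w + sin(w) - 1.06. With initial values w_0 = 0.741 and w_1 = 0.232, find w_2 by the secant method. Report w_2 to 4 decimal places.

f(w_0) = 0.356026, f(w_1) = -0.598076
w_2 = 0.232000 - (-0.598076)·(0.232000 - 0.741000)/(-0.598076 - (0.356026)) = 0.551065; f(w_2) = 0.014660

0.5511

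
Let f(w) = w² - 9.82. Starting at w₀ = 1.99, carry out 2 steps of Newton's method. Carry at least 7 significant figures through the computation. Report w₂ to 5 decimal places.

Newton update: w ← w − f(w)/f'(w).
f'(w) = 2w
w_0 = 1.990000: f = -5.859900, f' = 3.980000 → w_1 = 1.990000 - (-5.859900)/(3.980000) = 3.462337
w_1 = 3.462337: f = 2.167775, f' = 6.924673 → w_2 = 3.462337 - (2.167775)/(6.924673) = 3.149286

3.14929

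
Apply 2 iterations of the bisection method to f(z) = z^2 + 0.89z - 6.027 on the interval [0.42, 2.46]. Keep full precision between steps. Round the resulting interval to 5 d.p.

f(0.420000) = -5.476800, f(2.460000) = 2.214000 (opposite signs)
step 1: m = 1.440000, f(m) = -2.671800 < 0 → root in [1.440000, 2.460000]
step 2: m = 1.950000, f(m) = -0.489000 < 0 → root in [1.950000, 2.460000]

[1.95000, 2.46000]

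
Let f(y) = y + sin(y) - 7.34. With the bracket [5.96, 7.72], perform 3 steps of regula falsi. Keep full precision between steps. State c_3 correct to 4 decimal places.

False-position update: c = (a·f(b) − b·f(a))/(f(b) − f(a)); replace the endpoint whose sign matches f(c).
f(5.960000) = -1.697589, f(7.720000) = 1.371038
step 1: c = 6.933646, f(c) = 0.199199 > 0 → new bracket [5.960000, 6.933646]
step 2: c = 6.831394, f(c) = 0.012554 > 0 → new bracket [5.960000, 6.831394]
step 3: c = 6.824998, f(c) = 0.000687 > 0 → new bracket [5.960000, 6.824998]

6.8250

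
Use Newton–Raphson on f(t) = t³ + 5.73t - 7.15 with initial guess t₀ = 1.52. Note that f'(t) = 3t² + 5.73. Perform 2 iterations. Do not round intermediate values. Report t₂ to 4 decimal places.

1.0491

Newton update: t ← t − f(t)/f'(t).
t_0 = 1.520000: f = 5.071408, f' = 12.661200 → t_1 = 1.520000 - (5.071408)/(12.661200) = 1.119453
t_1 = 1.119453: f = 0.667334, f' = 9.489524 → t_2 = 1.119453 - (0.667334)/(9.489524) = 1.049130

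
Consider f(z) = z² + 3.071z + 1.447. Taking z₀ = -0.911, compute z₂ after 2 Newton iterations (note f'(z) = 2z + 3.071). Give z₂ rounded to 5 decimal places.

Newton update: z ← z − f(z)/f'(z).
z_0 = -0.911000: f = -0.520760, f' = 1.249000 → z_1 = -0.911000 - (-0.520760)/(1.249000) = -0.494058
z_1 = -0.494058: f = 0.173840, f' = 2.082883 → z_2 = -0.494058 - (0.173840)/(2.082883) = -0.577520

-0.57752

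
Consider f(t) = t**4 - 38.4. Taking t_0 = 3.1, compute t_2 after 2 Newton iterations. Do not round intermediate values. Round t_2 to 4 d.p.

f'(t) = 4t**3
t_0 = 3.100000: f = 53.952100, f' = 119.164000 → t_1 = 3.100000 - (53.952100)/(119.164000) = 2.647245
t_1 = 2.647245: f = 10.710746, f' = 74.206575 → t_2 = 2.647245 - (10.710746)/(74.206575) = 2.502908

2.5029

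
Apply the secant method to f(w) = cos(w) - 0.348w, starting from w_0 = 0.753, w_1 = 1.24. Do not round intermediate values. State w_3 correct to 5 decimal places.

1.15648

f(w_0) = 0.467597, f(w_1) = -0.106724
w_2 = 1.240000 - (-0.106724)·(1.240000 - 0.753000)/(-0.106724 - (0.467597)) = 1.149503; f(w_2) = 0.008914
w_3 = 1.149503 - (0.008914)·(1.149503 - 1.240000)/(0.008914 - (-0.106724)) = 1.156479; f(w_3) = 0.000110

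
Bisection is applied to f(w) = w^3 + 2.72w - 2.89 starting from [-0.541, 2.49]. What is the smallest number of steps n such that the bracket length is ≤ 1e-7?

25

Initial width b − a = 2.49 − -0.541 = 3.031000.
After n steps the width is (b−a)/2^n; need (b−a)/2^n ≤ 1e-7.
So n ≥ log₂(3.031000/1e-7) = log₂(30310000.0000) ≈ 24.8533.
Hence n = 25.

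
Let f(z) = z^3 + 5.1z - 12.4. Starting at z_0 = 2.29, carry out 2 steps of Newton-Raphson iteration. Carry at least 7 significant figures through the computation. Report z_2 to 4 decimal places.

f'(z) = 3z^2 + 5.1
z_0 = 2.290000: f = 11.287989, f' = 20.832300 → z_1 = 2.290000 - (11.287989)/(20.832300) = 1.748150
z_1 = 1.748150: f = 1.857956, f' = 14.268082 → z_2 = 1.748150 - (1.857956)/(14.268082) = 1.617932

1.6179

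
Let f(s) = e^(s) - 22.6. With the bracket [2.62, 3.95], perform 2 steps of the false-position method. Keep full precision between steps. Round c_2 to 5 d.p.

3.04843

f(2.620000) = -8.864276, f(3.950000) = 29.335367
step 1: c = 2.928628, f(c) = -3.898042 < 0 → new bracket [2.928628, 3.950000]
step 2: c = 3.048428, f(c) = -1.517826 < 0 → new bracket [3.048428, 3.950000]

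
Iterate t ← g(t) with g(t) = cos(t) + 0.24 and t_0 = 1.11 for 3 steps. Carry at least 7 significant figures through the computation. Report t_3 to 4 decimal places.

0.7679

t_1 = g(1.110000) = 0.684662
t_2 = g(0.684662) = 1.014633
t_3 = g(1.014633) = 0.767932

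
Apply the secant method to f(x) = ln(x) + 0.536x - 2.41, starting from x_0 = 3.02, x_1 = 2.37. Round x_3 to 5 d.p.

2.66668

f(x_0) = 0.313977, f(x_1) = -0.276790
x_2 = 2.370000 - (-0.276790)·(2.370000 - 3.020000)/(-0.276790 - (0.313977)) = 2.674542; f(x_2) = 0.007333
x_3 = 2.674542 - (0.007333)·(2.674542 - 2.370000)/(0.007333 - (-0.276790)) = 2.666682; f(x_3) = 0.000177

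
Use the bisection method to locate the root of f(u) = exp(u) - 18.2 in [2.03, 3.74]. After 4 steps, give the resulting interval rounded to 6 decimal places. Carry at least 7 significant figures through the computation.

f(2.030000) = -10.585914, f(3.740000) = 23.897990 (opposite signs)
step 1: m = 2.885000, f(m) = -0.296432 < 0 → root in [2.885000, 3.740000]
step 2: m = 3.312500, f(m) = 9.253674 > 0 → root in [2.885000, 3.312500]
step 3: m = 3.098750, f(m) = 3.970221 > 0 → root in [2.885000, 3.098750]
step 4: m = 2.991875, f(m) = 1.723003 > 0 → root in [2.885000, 2.991875]

[2.885000, 2.991875]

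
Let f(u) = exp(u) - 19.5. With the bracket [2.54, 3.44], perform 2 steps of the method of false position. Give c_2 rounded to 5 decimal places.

2.94874

False-position update: c = (a·f(b) − b·f(a))/(f(b) − f(a)); replace the endpoint whose sign matches f(c).
f(2.540000) = -6.820329, f(3.440000) = 11.686958
step 1: c = 2.871669, f(c) = -1.833518 < 0 → new bracket [2.871669, 3.440000]
step 2: c = 2.948741, f(c) = -0.418090 < 0 → new bracket [2.948741, 3.440000]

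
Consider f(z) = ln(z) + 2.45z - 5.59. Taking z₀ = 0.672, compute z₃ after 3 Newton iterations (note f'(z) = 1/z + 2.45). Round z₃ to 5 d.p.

z_0 = 0.672000: f = -4.341097, f' = 3.938095 → z_1 = 0.672000 - (-4.341097)/(3.938095) = 1.774334
z_1 = 1.774334: f = -0.669456, f' = 3.013592 → z_2 = 1.774334 - (-0.669456)/(3.013592) = 1.996480
z_2 = 1.996480: f = -0.007239, f' = 2.950882 → z_3 = 1.996480 - (-0.007239)/(2.950882) = 1.998933

1.99893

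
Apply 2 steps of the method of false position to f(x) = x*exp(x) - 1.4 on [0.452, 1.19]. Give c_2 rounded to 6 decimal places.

0.668020

f(0.452000) = -0.689704, f(1.190000) = 2.511627
step 1: c = 0.610997, f(c) = -0.274381 < 0 → new bracket [0.610997, 1.190000]
step 2: c = 0.668020, f(c) = -0.097112 < 0 → new bracket [0.668020, 1.190000]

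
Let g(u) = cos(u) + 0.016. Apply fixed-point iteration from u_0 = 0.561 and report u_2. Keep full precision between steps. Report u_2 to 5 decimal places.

0.66637

u_1 = g(0.561000) = 0.862724
u_2 = g(0.862724) = 0.666371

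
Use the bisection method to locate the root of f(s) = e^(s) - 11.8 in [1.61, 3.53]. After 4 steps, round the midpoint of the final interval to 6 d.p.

2.510000

f(1.610000) = -6.797189, f(3.530000) = 22.323968 (opposite signs)
step 1: m = 2.570000, f(m) = 1.265824 > 0 → root in [1.610000, 2.570000]
step 2: m = 2.090000, f(m) = -3.715085 < 0 → root in [2.090000, 2.570000]
step 3: m = 2.330000, f(m) = -1.522058 < 0 → root in [2.330000, 2.570000]
step 4: m = 2.450000, f(m) = -0.211653 < 0 → root in [2.450000, 2.570000]
Midpoint of [2.450000, 2.570000] = 2.510000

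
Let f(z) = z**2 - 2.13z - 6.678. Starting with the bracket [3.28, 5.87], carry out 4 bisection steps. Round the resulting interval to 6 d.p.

f(3.280000) = -2.906000, f(5.870000) = 15.275800 (opposite signs)
step 1: m = 4.575000, f(m) = 4.507875 > 0 → root in [3.280000, 4.575000]
step 2: m = 3.927500, f(m) = 0.381681 > 0 → root in [3.280000, 3.927500]
step 3: m = 3.603750, f(m) = -1.366973 < 0 → root in [3.603750, 3.927500]
step 4: m = 3.765625, f(m) = -0.518850 < 0 → root in [3.765625, 3.927500]

[3.765625, 3.927500]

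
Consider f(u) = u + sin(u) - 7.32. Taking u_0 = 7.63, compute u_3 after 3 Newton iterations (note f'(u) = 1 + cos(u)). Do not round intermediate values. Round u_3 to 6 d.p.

6.813870

u_0 = 7.630000: f = 1.285021, f' = 1.222114 → u_1 = 7.630000 - (1.285021)/(1.222114) = 6.578526
u_1 = 6.578526: f = -0.450408, f' = 1.956703 → u_2 = 6.578526 - (-0.450408)/(1.956703) = 6.808713
u_2 = 6.808713: f = -0.009617, f' = 1.865059 → u_3 = 6.808713 - (-0.009617)/(1.865059) = 6.813870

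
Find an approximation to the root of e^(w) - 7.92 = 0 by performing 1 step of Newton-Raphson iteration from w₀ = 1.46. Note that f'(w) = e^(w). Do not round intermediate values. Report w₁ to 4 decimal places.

2.2993

w_0 = 1.460000: f = -3.614040, f' = 4.305960 → w_1 = 1.460000 - (-3.614040)/(4.305960) = 2.299311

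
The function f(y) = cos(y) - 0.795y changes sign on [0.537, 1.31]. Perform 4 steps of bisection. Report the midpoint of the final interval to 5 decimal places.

f(0.537000) = 0.432332, f(1.310000) = -0.783600 (opposite signs)
step 1: m = 0.923500, f(m) = -0.131151 < 0 → root in [0.537000, 0.923500]
step 2: m = 0.730250, f(m) = 0.164459 > 0 → root in [0.730250, 0.923500]
step 3: m = 0.826875, f(m) = 0.019813 > 0 → root in [0.826875, 0.923500]
step 4: m = 0.875188, f(m) = -0.054921 < 0 → root in [0.826875, 0.875188]
Midpoint of [0.826875, 0.875188] = 0.851031

0.85103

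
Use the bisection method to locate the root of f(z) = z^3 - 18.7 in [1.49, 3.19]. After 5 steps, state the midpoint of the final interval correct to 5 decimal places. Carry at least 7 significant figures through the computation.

f(1.490000) = -15.392051, f(3.190000) = 13.761759 (opposite signs)
step 1: m = 2.340000, f(m) = -5.887096 < 0 → root in [2.340000, 3.190000]
step 2: m = 2.765000, f(m) = 2.439047 > 0 → root in [2.340000, 2.765000]
step 3: m = 2.552500, f(m) = -2.069808 < 0 → root in [2.552500, 2.765000]
step 4: m = 2.658750, f(m) = 0.094575 > 0 → root in [2.552500, 2.658750]
step 5: m = 2.605625, f(m) = -1.009678 < 0 → root in [2.605625, 2.658750]
Midpoint of [2.605625, 2.658750] = 2.632187

2.63219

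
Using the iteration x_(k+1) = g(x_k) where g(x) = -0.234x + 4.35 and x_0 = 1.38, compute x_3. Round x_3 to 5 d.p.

x_1 = g(1.380000) = 4.027080
x_2 = g(4.027080) = 3.407663
x_3 = g(3.407663) = 3.552607

3.55261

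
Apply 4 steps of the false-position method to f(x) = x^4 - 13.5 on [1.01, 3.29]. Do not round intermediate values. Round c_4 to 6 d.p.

1.704991

f(1.010000) = -12.459396, f(3.290000) = 103.661141
step 1: c = 1.254637, f(c) = -11.022162 < 0 → new bracket [1.254637, 3.290000]
step 2: c = 1.450255, f(c) = -9.076381 < 0 → new bracket [1.450255, 3.290000]
step 3: c = 1.598371, f(c) = -6.973047 < 0 → new bracket [1.598371, 3.290000]
step 4: c = 1.704991, f(c) = -5.049383 < 0 → new bracket [1.704991, 3.290000]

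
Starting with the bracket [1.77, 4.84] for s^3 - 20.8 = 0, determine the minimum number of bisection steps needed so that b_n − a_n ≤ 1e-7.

Initial width b − a = 4.84 − 1.77 = 3.070000.
After n steps the width is (b−a)/2^n; need (b−a)/2^n ≤ 1e-7.
So n ≥ log₂(3.070000/1e-7) = log₂(30700000.0000) ≈ 24.8717.
Hence n = 25.

25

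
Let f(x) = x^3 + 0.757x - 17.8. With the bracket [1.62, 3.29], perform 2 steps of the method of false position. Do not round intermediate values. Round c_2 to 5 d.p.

f(1.620000) = -12.322132, f(3.290000) = 20.301819
step 1: c = 2.250762, f(c) = -4.693966 < 0 → new bracket [2.250762, 3.290000]
step 2: c = 2.445921, f(c) = -1.315641 < 0 → new bracket [2.445921, 3.290000]

2.44592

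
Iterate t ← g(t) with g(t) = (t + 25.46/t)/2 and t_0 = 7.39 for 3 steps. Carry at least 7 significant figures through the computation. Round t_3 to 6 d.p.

t_1 = g(7.390000) = 5.417598
t_2 = g(5.417598) = 5.058549
t_3 = g(5.058549) = 5.045806

5.045806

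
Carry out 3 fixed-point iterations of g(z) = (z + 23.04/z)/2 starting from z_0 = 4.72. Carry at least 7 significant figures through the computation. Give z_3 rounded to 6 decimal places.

z_1 = g(4.720000) = 4.800678
z_2 = g(4.800678) = 4.800000
z_3 = g(4.800000) = 4.800000

4.800000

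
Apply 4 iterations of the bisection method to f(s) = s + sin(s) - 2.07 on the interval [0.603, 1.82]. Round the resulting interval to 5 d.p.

[1.13544, 1.21150]

f(0.603000) = -0.899884, f(1.820000) = 0.719109 (opposite signs)
step 1: m = 1.211500, f(m) = 0.077644 > 0 → root in [0.603000, 1.211500]
step 2: m = 0.907250, f(m) = -0.374937 < 0 → root in [0.907250, 1.211500]
step 3: m = 1.059375, f(m) = -0.138575 < 0 → root in [1.059375, 1.211500]
step 4: m = 1.135438, f(m) = -0.027844 < 0 → root in [1.135438, 1.211500]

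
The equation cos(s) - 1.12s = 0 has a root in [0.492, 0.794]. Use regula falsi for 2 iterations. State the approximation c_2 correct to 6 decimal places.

f(0.492000) = 0.330350, f(0.794000) = -0.188282
step 1: c = 0.684363, f(c) = 0.008335 > 0 → new bracket [0.684363, 0.794000]
step 2: c = 0.689011, f(c) = 0.000183 > 0 → new bracket [0.689011, 0.794000]

0.689011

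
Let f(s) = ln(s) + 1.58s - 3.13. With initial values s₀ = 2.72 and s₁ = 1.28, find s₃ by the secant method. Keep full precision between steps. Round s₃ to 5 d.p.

1.66121

Secant update: s_(k+1) = s_k − f(s_k)·(s_k − s_(k-1))/(f(s_k) − f(s_(k-1))).
f(s_0) = 2.168232, f(s_1) = -0.860740
s_2 = 1.280000 - (-0.860740)·(1.280000 - 2.720000)/(-0.860740 - (2.168232)) = 1.689203; f(s_2) = 0.063198
s_3 = 1.689203 - (0.063198)·(1.689203 - 1.280000)/(0.063198 - (-0.860740)) = 1.661213; f(s_3) = 0.002266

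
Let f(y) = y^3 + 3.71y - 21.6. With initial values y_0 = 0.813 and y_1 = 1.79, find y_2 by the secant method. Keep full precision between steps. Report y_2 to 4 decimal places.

2.8114

Secant update: y_(k+1) = y_k − f(y_k)·(y_k − y_(k-1))/(f(y_k) − f(y_(k-1))).
f(y_0) = -18.046402, f(y_1) = -9.223761
y_2 = 1.790000 - (-9.223761)·(1.790000 - 0.813000)/(-9.223761 - (-18.046402)) = 2.811419; f(y_2) = 11.052040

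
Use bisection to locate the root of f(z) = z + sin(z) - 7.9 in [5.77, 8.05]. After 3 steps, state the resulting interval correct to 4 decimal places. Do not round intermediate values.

f(5.770000) = -2.620955, f(8.050000) = 1.130850 (opposite signs)
step 1: m = 6.910000, f(m) = -0.403432 < 0 → root in [6.910000, 8.050000]
step 2: m = 7.480000, f(m) = 0.510880 > 0 → root in [6.910000, 7.480000]
step 3: m = 7.195000, f(m) = 0.085616 > 0 → root in [6.910000, 7.195000]

[6.9100, 7.1950]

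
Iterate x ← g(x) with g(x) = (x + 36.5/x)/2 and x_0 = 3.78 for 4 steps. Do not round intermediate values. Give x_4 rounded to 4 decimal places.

6.0415

x_1 = g(3.780000) = 6.718042
x_2 = g(6.718042) = 6.075586
x_3 = g(6.075586) = 6.041618
x_4 = g(6.041618) = 6.041523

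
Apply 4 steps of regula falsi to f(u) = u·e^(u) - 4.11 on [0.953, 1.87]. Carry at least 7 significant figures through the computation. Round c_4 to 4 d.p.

f(0.953000) = -1.638415, f(1.870000) = 8.023114
step 1: c = 1.108506, f(c) = -0.751416 < 0 → new bracket [1.108506, 1.870000]
step 2: c = 1.173717, f(c) = -0.314207 < 0 → new bracket [1.173717, 1.870000]
step 3: c = 1.199958, f(c) = -0.126166 < 0 → new bracket [1.199958, 1.870000]
step 4: c = 1.210332, f(c) = -0.049826 < 0 → new bracket [1.210332, 1.870000]

1.2103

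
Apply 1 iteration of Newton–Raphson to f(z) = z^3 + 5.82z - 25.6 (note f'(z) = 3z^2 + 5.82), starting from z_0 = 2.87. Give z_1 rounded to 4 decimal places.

Newton update: z ← z − f(z)/f'(z).
z_0 = 2.870000: f = 14.743303, f' = 30.530700 → z_1 = 2.870000 - (14.743303)/(30.530700) = 2.387099

2.3871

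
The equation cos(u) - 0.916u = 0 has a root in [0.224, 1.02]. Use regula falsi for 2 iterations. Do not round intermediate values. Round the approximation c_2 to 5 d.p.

0.77614

False-position update: c = (a·f(b) − b·f(a))/(f(b) − f(a)); replace the endpoint whose sign matches f(c).
f(0.224000) = 0.769833, f(1.020000) = -0.410954
step 1: c = 0.742965, f(c) = 0.055910 > 0 → new bracket [0.742965, 1.020000]
step 2: c = 0.776142, f(c) = 0.002676 > 0 → new bracket [0.776142, 1.020000]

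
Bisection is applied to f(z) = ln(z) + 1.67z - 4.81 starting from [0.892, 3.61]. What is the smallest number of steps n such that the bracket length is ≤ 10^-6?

Initial width b − a = 3.61 − 0.892 = 2.718000.
After n steps the width is (b−a)/2^n; need (b−a)/2^n ≤ 10^-6.
So n ≥ log₂(2.718000/10^-6) = log₂(2718000.0000) ≈ 21.3741.
Hence n = 22.

22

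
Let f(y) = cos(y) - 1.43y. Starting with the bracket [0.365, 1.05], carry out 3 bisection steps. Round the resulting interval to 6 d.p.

f(0.365000) = 0.412174, f(1.050000) = -1.003929 (opposite signs)
step 1: m = 0.707500, f(m) = -0.251736 < 0 → root in [0.365000, 0.707500]
step 2: m = 0.536250, f(m) = 0.092793 > 0 → root in [0.536250, 0.707500]
step 3: m = 0.621875, f(m) = -0.076494 < 0 → root in [0.536250, 0.621875]

[0.536250, 0.621875]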